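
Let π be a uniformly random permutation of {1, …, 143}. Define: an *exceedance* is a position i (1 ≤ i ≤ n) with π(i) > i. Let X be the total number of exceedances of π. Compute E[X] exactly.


Write X = Σ_{i=1}^{143} X_i, where X_i = 1_{π(i) > i}.
For each fixed i, π(i) is uniform over {1, …, 143} (marginal of a uniform permutation), so P[π(i) > i] = (n − i)/n. Summing: Σ_{i=1}^{143} (n − i)/n = (0 + 1 + … + 142)/143 = 143(143 − 1)/(2·143) = (143 − 1)/2.
Hence E[X] = Σ_{i=1}^{143} (143 − i)/143 = 71 ≈ 71.00000.

E[X] = 71 = 71.00000.


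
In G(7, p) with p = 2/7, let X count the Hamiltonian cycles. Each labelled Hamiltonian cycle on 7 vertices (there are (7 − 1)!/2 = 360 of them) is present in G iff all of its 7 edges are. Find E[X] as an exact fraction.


K_7 has (7 − 1)!/2 = 360 labelled Hamiltonian cycles.
For each such Hamiltonian cycle H, let X_H = 1 if all 7 edges of H are present in G. Then P[X_H = 1] = p^{7} = (2/7)^{7} = 128/823543.
By linearity of expectation: E[X] = Σ_H E[X_H] = 360 · p^{7} = 360 · 128/823543 = 46080/823543.
Numerically: E[X] ≈ 0.056.

E[X] = 360 · (2/7)^{7} = 46080/823543 ≈ 0.056.


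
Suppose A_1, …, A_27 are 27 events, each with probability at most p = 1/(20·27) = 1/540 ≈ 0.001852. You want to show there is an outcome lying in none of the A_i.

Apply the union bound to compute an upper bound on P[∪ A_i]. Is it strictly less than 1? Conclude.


Union bound: P[∪_{i=1}^{27} A_i] ≤ Σ_i P[A_i] ≤ 27·p = 27·(1/540) = 1/20.
Numerically: 1/20 ≈ 0.050000.
Is 1/20 < 1? YES.
Since P[∪ A_i] ≤ 1/20 < 1, the complement has P[∩ A_i^c] ≥ 1 − 1/20 = 19/20 > 0, so some outcome avoids every A_i.

27·p = 1/20 ≈ 0.050000; existence CERTIFIED by the union bound.


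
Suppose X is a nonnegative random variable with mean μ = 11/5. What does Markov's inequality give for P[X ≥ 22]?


μ = E[X] = 11/5, a = 22.
Markov: P[X ≥ 22] ≤ μ/a = (11/5)/22 = 1/10.
Numerically: ≈ 0.10000.
(Since a = 22 > μ = 2.20000, the bound 1/10 is < 1 and informative.)

P[X ≥ 22] ≤ 1/10 ≈ 0.10000.


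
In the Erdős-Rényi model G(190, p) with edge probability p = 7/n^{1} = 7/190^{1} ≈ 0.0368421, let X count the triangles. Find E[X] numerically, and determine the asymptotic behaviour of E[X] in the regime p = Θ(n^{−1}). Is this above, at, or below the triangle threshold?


Number of potential triangles: C(190, 3) = 1125180.
Each occurs with probability p³ ≈ (0.0368421)³ ≈ 5.00072897e-05.
By linearity: E[X] = C(190, 3)·p³ ≈ 1125180 · 5.00072897e-05 ≈ 56.267202.
Here α = 1, so p = 7/n is exactly at the triangle threshold p ~ 1/n. Asymptotically E[X] → c³/6 = 7³/6 = 343/6 ≈ 57.166667, a bounded constant. In this regime the triangle count is asymptotically Poisson(c³/6).

E[X] ≈ 56.267202; in regime p = Θ(1/n^{1}) E[X] stays bounded (at the triangle threshold p ~ 1/n).


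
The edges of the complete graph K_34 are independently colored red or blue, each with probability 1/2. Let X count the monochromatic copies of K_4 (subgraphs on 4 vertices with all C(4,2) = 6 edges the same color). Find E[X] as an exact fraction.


Let X = Σ_S X_S over the C(34, 4) = 46376 subsets S of size 4, where X_S = 1 if the K_4 on S is monochromatic.
For a fixed S, the K_4 on S has C(4, 2) = 6 edges. P[all 6 edges red] = (1/2)^6, and likewise for blue, so P[monochromatic] = 2·(1/2)^6 = 2^{1 − 6} = 1/32.
Summing: E[X] = C(34, 4) · 2^{1 − 6} = 46376 · 1/32 = 5797/4.
Numerically: E[X] ≈ 1449.25000.

E[X] = C(34,4)·2^(1−C(4,2)) = 5797/4 ≈ 1449.25000.


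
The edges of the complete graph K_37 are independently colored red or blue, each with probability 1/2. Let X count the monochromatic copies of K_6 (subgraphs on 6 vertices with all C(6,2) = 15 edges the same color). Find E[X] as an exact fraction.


Let X = Σ_S X_S over the C(37, 6) = 2324784 subsets S of size 6, where X_S = 1 if the K_6 on S is monochromatic.
For a fixed S, the K_6 on S has C(6, 2) = 15 edges. P[all 15 edges red] = (1/2)^15, and likewise for blue, so P[monochromatic] = 2·(1/2)^15 = 2^{1 − 15} = 1/16384.
Summing: E[X] = C(37, 6) · 2^{1 − 15} = 2324784 · 1/16384 = 145299/1024.
Numerically: E[X] ≈ 141.894.

E[X] = C(37,6)·2^(1−C(6,2)) = 145299/1024 ≈ 141.894.


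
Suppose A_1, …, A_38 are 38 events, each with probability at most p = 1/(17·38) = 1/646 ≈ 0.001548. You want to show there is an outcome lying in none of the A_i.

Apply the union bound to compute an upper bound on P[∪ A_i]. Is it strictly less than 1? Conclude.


Union bound: P[∪_{i=1}^{38} A_i] ≤ Σ_i P[A_i] ≤ 38·p = 38·(1/646) = 1/17.
Numerically: 1/17 ≈ 0.058824.
Is 1/17 < 1? YES.
Since P[∪ A_i] ≤ 1/17 < 1, the complement has P[∩ A_i^c] ≥ 1 − 1/17 = 16/17 > 0, so some outcome avoids every A_i.

38·p = 1/17 ≈ 0.058824; existence CERTIFIED by the union bound.


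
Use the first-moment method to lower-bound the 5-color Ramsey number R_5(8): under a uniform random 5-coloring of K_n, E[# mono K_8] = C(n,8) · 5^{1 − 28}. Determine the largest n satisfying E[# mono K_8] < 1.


We need C(n, 8) · 5^{1 − 28} < 1, i.e. C(n, 8) < 5^{28 − 1} = 7450580596923828125.
Check values of n near the boundary:
  n = 858: C(858, 8) = 7049584530256467771; 7049584530256467771 < 7450580596923828125? YES
  n = 859: C(859, 8) = 7115855595170747139; 7115855595170747139 < 7450580596923828125? YES
  n = 860: C(860, 8) = 7182671140665308145; 7182671140665308145 < 7450580596923828125? YES
  n = 861: C(861, 8) = 7250034996615275865; 7250034996615275865 < 7450580596923828125? YES
  n = 862: C(862, 8) = 7317951015318931845; 7317951015318931845 < 7450580596923828125? YES
  n = 863: C(863, 8) = 7386423071602617757; 7386423071602617757 < 7450580596923828125? YES
  n = 864: C(864, 8) = 7455455062926006708; 7455455062926006708 < 7450580596923828125? NO
  n = 865: C(865, 8) = 7525050909487743060; 7525050909487743060 < 7450580596923828125? NO
  n = 866: C(866, 8) = 7595214554331451620; 7595214554331451620 < 7450580596923828125? NO
The largest n with C(n, 8) < 7450580596923828125 is n = 863 (where E[X] = 7386423071602617757/7450580596923828125 ≈ 0.991). Hence R_5(8) > 863, i.e. R_5(8) ≥ 864.

Largest n = 863; hence R_5(8) > 863.


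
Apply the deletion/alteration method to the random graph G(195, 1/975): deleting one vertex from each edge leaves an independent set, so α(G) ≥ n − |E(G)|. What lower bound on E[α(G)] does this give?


E[|E(G)|] = C(195, 2)·p = 18915 · (1/975) = 97/5.
E[α(G)] ≥ n − E[|E(G)|] = 195 − 97/5 = 878/5.
Numerically: ≈ 175.600.
(This is only a lower bound; the true E[α(G)] may be larger.)

E[α(G)] ≥ 878/5 ≈ 175.600.


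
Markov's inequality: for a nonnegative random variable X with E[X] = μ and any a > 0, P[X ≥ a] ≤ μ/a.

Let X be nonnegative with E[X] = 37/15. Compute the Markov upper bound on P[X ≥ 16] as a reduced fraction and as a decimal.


μ = E[X] = 37/15, a = 16.
Markov: P[X ≥ 16] ≤ μ/a = (37/15)/16 = 37/240.
Numerically: ≈ 0.15417.
(Since a = 16 > μ = 2.46667, the bound 37/240 is < 1 and informative.)

P[X ≥ 16] ≤ 37/240 ≈ 0.15417.


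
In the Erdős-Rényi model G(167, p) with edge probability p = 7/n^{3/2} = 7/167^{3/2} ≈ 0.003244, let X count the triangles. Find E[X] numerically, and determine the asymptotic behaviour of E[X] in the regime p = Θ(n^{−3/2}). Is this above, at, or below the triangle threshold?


Number of potential triangles: C(167, 3) = 762355.
Each occurs with probability p³ ≈ (0.003244)³ ≈ 3.412479e-08.
By linearity: E[X] = C(167, 3)·p³ ≈ 762355 · 3.412479e-08 ≈ 0.0260.
Since α = 3/2 > 1, p = c/n^{3/2} = o(1/n) is below the triangle threshold p ~ 1/n. Asymptotically E[X] ~ (c³/6)·n^{3(1−α)} = (7³/6)·n^{-1.5} → 0, so by Markov's inequality G has no triangles w.h.p.

E[X] ≈ 0.0260; in regime p = Θ(1/n^{3/2}) E[X] tends to 0 (below the triangle threshold p ~ 1/n).


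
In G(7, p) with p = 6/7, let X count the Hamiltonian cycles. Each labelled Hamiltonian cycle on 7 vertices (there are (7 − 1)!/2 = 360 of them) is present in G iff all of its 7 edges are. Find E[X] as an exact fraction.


K_7 has (7 − 1)!/2 = 360 labelled Hamiltonian cycles.
For each such Hamiltonian cycle H, let X_H = 1 if all 7 edges of H are present in G. Then P[X_H = 1] = p^{7} = (6/7)^{7} = 279936/823543.
By linearity: E[X] = Σ_H E[X_H] = 360 · p^{7} = 360 · 279936/823543 = 100776960/823543.
Numerically: E[X] ≈ 122.37.

E[X] = 360 · (6/7)^{7} = 100776960/823543 ≈ 122.37.


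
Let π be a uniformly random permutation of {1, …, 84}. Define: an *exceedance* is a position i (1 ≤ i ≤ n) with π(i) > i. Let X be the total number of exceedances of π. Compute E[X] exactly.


Write X = Σ_{i=1}^{84} X_i, where X_i = 1_{π(i) > i}.
For each fixed i, π(i) is uniform over {1, …, 84} (marginal of a uniform permutation), so P[π(i) > i] = (n − i)/n. Summing: Σ_{i=1}^{84} (n − i)/n = (0 + 1 + … + 83)/84 = 84(84 − 1)/(2·84) = (84 − 1)/2.
Hence E[X] = Σ_{i=1}^{84} (84 − i)/84 = 83/2 ≈ 41.50000.

E[X] = 83/2 = 41.50000.


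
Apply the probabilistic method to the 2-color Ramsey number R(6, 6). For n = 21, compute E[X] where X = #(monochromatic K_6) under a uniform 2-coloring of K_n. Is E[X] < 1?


E[X] = C(21, 6) · 2^{1 − 15} = 54264 · 2^{−14} = 54264/16384.
As a reduced fraction: E[X] = 6783/2048 ≈ 3.3120117.
Is E[X] < 1? NO.
Since E[X] ≥ 1, the first-moment bound is inconclusive at n = 21; it does NOT by itself certify R(6, 6) > 21.

E[X] = 6783/2048 ≈ 3.3120117; E[X] ≥ 1; first-moment method inconclusive here.


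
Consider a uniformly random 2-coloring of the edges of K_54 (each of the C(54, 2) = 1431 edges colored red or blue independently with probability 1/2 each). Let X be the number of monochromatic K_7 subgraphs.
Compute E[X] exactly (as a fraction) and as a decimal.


Let X = Σ_S X_S over the C(54, 7) = 177100560 subsets S of size 7, where X_S = 1 if the K_7 on S is monochromatic.
For a fixed S, the K_7 on S has C(7, 2) = 21 edges. P[all 21 edges red] = (1/2)^21, and likewise for blue, so P[monochromatic] = 2·(1/2)^21 = 2^{1 − 21} = 1/1048576.
Summing: E[X] = C(54, 7) · 2^{1 − 21} = 177100560 · 1/1048576 = 11068785/65536.
Numerically: E[X] ≈ 168.89626.

E[X] = C(54,7)·2^(1−C(7,2)) = 11068785/65536 ≈ 168.89626.


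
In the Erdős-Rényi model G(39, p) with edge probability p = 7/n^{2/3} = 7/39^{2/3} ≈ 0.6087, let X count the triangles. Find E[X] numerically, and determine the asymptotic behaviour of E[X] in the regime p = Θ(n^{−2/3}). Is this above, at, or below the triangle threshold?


Number of potential triangles: C(39, 3) = 9139.
Each occurs with probability p³ ≈ (0.6087)³ ≈ 2.255095e-01.
By linearity: E[X] = C(39, 3)·p³ ≈ 9139 · 2.255095e-01 ≈ 2060.9316.
Since α = 2/3 < 1, p = c/n^{2/3} ≫ 1/n is above the triangle threshold p ~ 1/n. Asymptotically E[X] ~ (c³/6)·n^{3(1−α)} = (7³/6)·n^{1} → ∞; triangles are abundant w.h.p.

E[X] ≈ 2060.9316; in regime p = Θ(1/n^{2/3}) E[X] diverges (above the triangle threshold p ~ 1/n).


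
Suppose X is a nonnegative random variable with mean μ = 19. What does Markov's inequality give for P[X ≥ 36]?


μ = E[X] = 19, a = 36.
Markov: P[X ≥ 36] ≤ μ/a = (19)/36 = 19/36.
Numerically: ≈ 0.52778.
(Since a = 36 > μ = 19.00000, the bound 19/36 is < 1 and informative.)

P[X ≥ 36] ≤ 19/36 ≈ 0.52778.


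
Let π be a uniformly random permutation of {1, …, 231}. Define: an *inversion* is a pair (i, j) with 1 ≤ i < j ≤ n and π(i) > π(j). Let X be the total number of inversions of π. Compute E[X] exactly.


Write X = Σ X_I over the C(231, 2) = 26565 pairs i < j, with X_I the indicator of one inversion.
There are 26565 indicators.
For each fixed pair i < j, the values π(i) and π(j) are two distinct elements of {1, …, 231} in uniformly random order; by symmetry P[π(i) > π(j)] = 1/2.
By linearity: E[X] = 26565 · (1/2) = C(231, 2) · (1/2) = 26565/2 = 26565/2 ≈ 13282.500.

E[X] = 26565/2 = 13282.500.


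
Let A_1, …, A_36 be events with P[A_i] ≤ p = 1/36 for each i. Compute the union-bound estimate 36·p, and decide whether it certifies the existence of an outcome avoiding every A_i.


Union bound: P[∪_{i=1}^{36} A_i] ≤ Σ_i P[A_i] ≤ 36·p = 36·(1/36) = 1.
Numerically: 1 ≈ 1.0000000.
Is 1 < 1? NO.
Since the bound 1 is ≥ 1, the union bound is uninformative here; it does NOT by itself certify existence.

36·p = 1 ≈ 1.0000000; existence NOT certified by the union bound.


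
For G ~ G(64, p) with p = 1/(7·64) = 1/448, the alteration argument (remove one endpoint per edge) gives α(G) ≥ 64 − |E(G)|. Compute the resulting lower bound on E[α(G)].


E[|E(G)|] = C(64, 2)·p = 2016 · (1/448) = 9/2.
E[α(G)] ≥ n − E[|E(G)|] = 64 − 9/2 = 119/2.
Numerically: ≈ 59.500.
(This is only a lower bound; the true E[α(G)] may be larger.)

E[α(G)] ≥ 119/2 ≈ 59.500.


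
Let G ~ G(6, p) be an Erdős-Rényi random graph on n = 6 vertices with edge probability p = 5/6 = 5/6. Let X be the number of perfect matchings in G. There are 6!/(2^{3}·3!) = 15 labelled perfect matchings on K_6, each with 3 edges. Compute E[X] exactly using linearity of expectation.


K_6 has 6!/(2^{3}·3!) = 15 labelled perfect matchings.
For each such perfect matching H, let X_H = 1 if all 3 edges of H are present in G. Then P[X_H = 1] = p^{3} = (5/6)^{3} = 125/216.
By linearity of expectation: E[X] = Σ_H E[X_H] = 15 · p^{3} = 15 · 125/216 = 625/72.
Numerically: E[X] ≈ 8.681.

E[X] = 15 · (5/6)^{3} = 625/72 ≈ 8.681.


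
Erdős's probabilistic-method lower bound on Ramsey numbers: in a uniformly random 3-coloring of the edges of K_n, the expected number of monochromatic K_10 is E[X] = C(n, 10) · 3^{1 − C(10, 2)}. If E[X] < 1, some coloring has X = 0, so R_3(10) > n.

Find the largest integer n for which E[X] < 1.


We need C(n, 10) · 3^{1 − 45} < 1, i.e. C(n, 10) < 3^{45 − 1} = 984770902183611232881.
Check values of n near the boundary:
  n = 572: C(572, 10) = 954640815642161682606; 954640815642161682606 < 984770902183611232881? YES
  n = 573: C(573, 10) = 971597135635805762226; 971597135635805762226 < 984770902183611232881? YES
  n = 574: C(574, 10) = 988824035203816502691; 988824035203816502691 < 984770902183611232881? NO
The largest n with C(n, 10) < 984770902183611232881 is n = 573 (where E[X] = 35985079097622435638/36472996377170786403 ≈ 0.987). Hence R_3(10) > 573, i.e. R_3(10) ≥ 574.

Largest n = 573; hence R_3(10) > 573.


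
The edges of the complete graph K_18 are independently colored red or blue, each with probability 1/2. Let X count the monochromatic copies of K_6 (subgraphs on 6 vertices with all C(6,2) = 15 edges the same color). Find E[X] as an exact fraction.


Let X = Σ_S X_S over the C(18, 6) = 18564 subsets S of size 6, where X_S = 1 if the K_6 on S is monochromatic.
For a fixed S, the K_6 on S has C(6, 2) = 15 edges. P[all 15 edges red] = (1/2)^15, and likewise for blue, so P[monochromatic] = 2·(1/2)^15 = 2^{1 − 15} = 1/16384.
By linearity: E[X] = C(18, 6) · 2^{1 − 15} = 18564 · 1/16384 = 4641/4096.
Numerically: E[X] ≈ 1.133.

E[X] = C(18,6)·2^(1−C(6,2)) = 4641/4096 ≈ 1.133.


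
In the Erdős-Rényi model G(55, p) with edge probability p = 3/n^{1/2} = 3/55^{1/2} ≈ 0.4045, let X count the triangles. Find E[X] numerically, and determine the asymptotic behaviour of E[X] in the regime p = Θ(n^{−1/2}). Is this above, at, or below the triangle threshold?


Number of potential triangles: C(55, 3) = 26235.
Each occurs with probability p³ ≈ (0.4045)³ ≈ 6.619417e-02.
By linearity: E[X] = C(55, 3)·p³ ≈ 26235 · 6.619417e-02 ≈ 1736.6040.
Since α = 1/2 < 1, p = c/n^{1/2} ≫ 1/n is above the triangle threshold p ~ 1/n. Asymptotically E[X] ~ (c³/6)·n^{3(1−α)} = (3³/6)·n^{1.5} → ∞; triangles are abundant w.h.p.

E[X] ≈ 1736.6040; in regime p = Θ(1/n^{1/2}) E[X] diverges (above the triangle threshold p ~ 1/n).


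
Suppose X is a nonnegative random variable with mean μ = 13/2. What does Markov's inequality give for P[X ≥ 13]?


μ = E[X] = 13/2, a = 13.
Markov: P[X ≥ 13] ≤ μ/a = (13/2)/13 = 1/2.
Numerically: ≈ 0.500000.
(Since a = 13 > μ = 6.500000, the bound 1/2 is < 1 and informative.)

P[X ≥ 13] ≤ 1/2 ≈ 0.500000.


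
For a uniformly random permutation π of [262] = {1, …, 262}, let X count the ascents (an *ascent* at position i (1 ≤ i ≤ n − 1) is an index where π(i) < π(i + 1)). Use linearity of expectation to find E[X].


Write X = Σ X_I over i = 1, …, 261, with X_I the indicator of one ascent.
There are 261 indicators.
For each fixed i, the pair (π(i), π(i+1)) is a uniformly random ordered pair of distinct values from {1, …, 262}; by symmetry P[π(i) < π(i+1)] = 1/2.
By linearity: E[X] = 261 · (1/2) = (262 − 1) · (1/2) = 261/2 ≈ 130.500.

E[X] = 261/2 = 130.500.


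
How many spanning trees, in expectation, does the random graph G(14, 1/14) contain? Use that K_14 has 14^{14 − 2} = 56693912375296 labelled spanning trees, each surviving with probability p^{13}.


K_14 has 14^{14 − 2} = 56693912375296 labelled spanning trees.
For each such spanning tree H, let X_H = 1 if all 13 edges of H are present in G. Then P[X_H = 1] = p^{13} = (1/14)^{13} = 1/793714773254144.
Summing the indicators: E[X] = Σ_H E[X_H] = 56693912375296 · p^{13} = 56693912375296 · 1/793714773254144 = 1/14.
Numerically: E[X] ≈ 0.0714286.

E[X] = 56693912375296 · (1/14)^{13} = 1/14 ≈ 0.0714286.


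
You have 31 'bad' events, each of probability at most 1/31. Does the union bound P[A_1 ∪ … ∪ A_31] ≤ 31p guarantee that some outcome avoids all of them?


Union bound: P[∪_{i=1}^{31} A_i] ≤ Σ_i P[A_i] ≤ 31·p = 31·(1/31) = 1.
Numerically: 1 ≈ 1.000000.
Is 1 < 1? NO.
Since the bound 1 is ≥ 1, the union bound is uninformative here; it does NOT by itself certify existence.

31·p = 1 ≈ 1.000000; existence NOT certified by the union bound.


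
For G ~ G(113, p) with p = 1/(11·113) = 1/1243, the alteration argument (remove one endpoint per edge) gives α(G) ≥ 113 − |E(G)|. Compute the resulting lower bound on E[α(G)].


E[|E(G)|] = C(113, 2)·p = 6328 · (1/1243) = 56/11.
E[α(G)] ≥ n − E[|E(G)|] = 113 − 56/11 = 1187/11.
Numerically: ≈ 107.9091.
(This is only a lower bound; the true E[α(G)] may be larger.)

E[α(G)] ≥ 1187/11 ≈ 107.9091.


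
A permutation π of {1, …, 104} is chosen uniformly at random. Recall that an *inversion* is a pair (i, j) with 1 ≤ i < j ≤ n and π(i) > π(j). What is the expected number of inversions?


Write X = Σ X_I over the C(104, 2) = 5356 pairs i < j, with X_I the indicator of one inversion.
There are 5356 indicators.
For each fixed pair i < j, the values π(i) and π(j) are two distinct elements of {1, …, 104} in uniformly random order; by symmetry P[π(i) > π(j)] = 1/2.
By linearity: E[X] = 5356 · (1/2) = C(104, 2) · (1/2) = 5356/2 = 2678 ≈ 2678.0000.

E[X] = 2678 = 2678.0000.


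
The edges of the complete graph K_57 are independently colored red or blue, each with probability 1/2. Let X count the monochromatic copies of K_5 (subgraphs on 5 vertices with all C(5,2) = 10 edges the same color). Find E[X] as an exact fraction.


Let X = Σ_S X_S over the C(57, 5) = 4187106 subsets S of size 5, where X_S = 1 if the K_5 on S is monochromatic.
For a fixed S, the K_5 on S has C(5, 2) = 10 edges. P[all 10 edges red] = (1/2)^10, and likewise for blue, so P[monochromatic] = 2·(1/2)^10 = 2^{1 − 10} = 1/512.
By linearity: E[X] = C(57, 5) · 2^{1 − 10} = 4187106 · 1/512 = 2093553/256.
Numerically: E[X] ≈ 8177.9414.

E[X] = C(57,5)·2^(1−C(5,2)) = 2093553/256 ≈ 8177.9414.


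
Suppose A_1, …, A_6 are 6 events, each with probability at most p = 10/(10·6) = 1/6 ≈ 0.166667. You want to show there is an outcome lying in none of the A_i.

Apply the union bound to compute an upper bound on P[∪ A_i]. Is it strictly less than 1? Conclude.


Union bound: P[∪_{i=1}^{6} A_i] ≤ Σ_i P[A_i] ≤ 6·p = 6·(1/6) = 1.
Numerically: 1 ≈ 1.000000.
Is 1 < 1? NO.
Since the bound 1 is ≥ 1, the union bound is uninformative here; it does NOT by itself certify existence.

6·p = 1 ≈ 1.000000; existence NOT certified by the union bound.


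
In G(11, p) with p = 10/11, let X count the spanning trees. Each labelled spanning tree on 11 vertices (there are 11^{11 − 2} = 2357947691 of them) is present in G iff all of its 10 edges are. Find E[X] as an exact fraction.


K_11 has 11^{11 − 2} = 2357947691 labelled spanning trees.
For each such spanning tree H, let X_H = 1 if all 10 edges of H are present in G. Then P[X_H = 1] = p^{10} = (10/11)^{10} = 10000000000/25937424601.
By linearity of expectation: E[X] = Σ_H E[X_H] = 2357947691 · p^{10} = 2357947691 · 10000000000/25937424601 = 10000000000/11.
Numerically: E[X] ≈ 9.09e+08.

E[X] = 2357947691 · (10/11)^{10} = 10000000000/11 ≈ 9.09e+08.


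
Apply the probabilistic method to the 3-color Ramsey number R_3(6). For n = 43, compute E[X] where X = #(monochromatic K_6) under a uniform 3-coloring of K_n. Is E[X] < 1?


E[X] = C(43, 6) · 3^{1 − 15} = 6096454 · 3^{−14} = 6096454/4782969.
As a reduced fraction: E[X] = 6096454/4782969 ≈ 1.2746.
Is E[X] < 1? NO.
Since E[X] ≥ 1, the first-moment bound is inconclusive at n = 43; it does NOT by itself certify R_3(6) > 43.

E[X] = 6096454/4782969 ≈ 1.2746; E[X] ≥ 1; first-moment method inconclusive here.


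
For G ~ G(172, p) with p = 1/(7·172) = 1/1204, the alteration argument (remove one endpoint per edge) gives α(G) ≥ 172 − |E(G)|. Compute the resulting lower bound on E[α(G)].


E[|E(G)|] = C(172, 2)·p = 14706 · (1/1204) = 171/14.
E[α(G)] ≥ n − E[|E(G)|] = 172 − 171/14 = 2237/14.
Numerically: ≈ 159.7857.
(This is only a lower bound; the true E[α(G)] may be larger.)

E[α(G)] ≥ 2237/14 ≈ 159.7857.


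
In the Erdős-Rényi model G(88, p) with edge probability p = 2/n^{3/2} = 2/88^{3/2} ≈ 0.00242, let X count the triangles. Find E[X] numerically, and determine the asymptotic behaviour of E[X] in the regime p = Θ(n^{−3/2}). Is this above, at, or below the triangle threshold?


Number of potential triangles: C(88, 3) = 109736.
Each occurs with probability p³ ≈ (0.00242)³ ≈ 1.42206e-08.
By linearity: E[X] = C(88, 3)·p³ ≈ 109736 · 1.42206e-08 ≈ 0.002.
Since α = 3/2 > 1, p = c/n^{3/2} = o(1/n) is below the triangle threshold p ~ 1/n. Asymptotically E[X] ~ (c³/6)·n^{3(1−α)} = (2³/6)·n^{-1.5} → 0, so by Markov's inequality G has no triangles w.h.p.

E[X] ≈ 0.002; in regime p = Θ(1/n^{3/2}) E[X] tends to 0 (below the triangle threshold p ~ 1/n).


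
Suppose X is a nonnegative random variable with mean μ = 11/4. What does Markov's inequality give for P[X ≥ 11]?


μ = E[X] = 11/4, a = 11.
Markov: P[X ≥ 11] ≤ μ/a = (11/4)/11 = 1/4.
Numerically: ≈ 0.25000.
(Since a = 11 > μ = 2.75000, the bound 1/4 is < 1 and informative.)

P[X ≥ 11] ≤ 1/4 ≈ 0.25000.


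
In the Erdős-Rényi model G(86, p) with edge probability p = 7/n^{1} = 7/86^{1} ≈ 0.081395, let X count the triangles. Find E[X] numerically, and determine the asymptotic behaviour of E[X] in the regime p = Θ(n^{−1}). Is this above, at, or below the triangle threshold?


Number of potential triangles: C(86, 3) = 102340.
Each occurs with probability p³ ≈ (0.081395)³ ≈ 5.3926069e-04.
By linearity: E[X] = C(86, 3)·p³ ≈ 102340 · 5.3926069e-04 ≈ 55.18794.
Here α = 1, so p = 7/n is exactly at the triangle threshold p ~ 1/n. Asymptotically E[X] → c³/6 = 7³/6 = 343/6 ≈ 57.16667, a bounded constant. In this regime the triangle count is asymptotically Poisson(c³/6).

E[X] ≈ 55.18794; in regime p = Θ(1/n^{1}) E[X] stays bounded (at the triangle threshold p ~ 1/n).


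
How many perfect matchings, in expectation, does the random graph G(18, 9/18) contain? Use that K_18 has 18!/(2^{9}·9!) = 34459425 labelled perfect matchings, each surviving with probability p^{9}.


K_18 has 18!/(2^{9}·9!) = 34459425 labelled perfect matchings.
For each such perfect matching H, let X_H = 1 if all 9 edges of H are present in G. Then P[X_H = 1] = p^{9} = (1/2)^{9} = 1/512.
By linearity: E[X] = Σ_H E[X_H] = 34459425 · p^{9} = 34459425 · 1/512 = 34459425/512.
Numerically: E[X] ≈ 6.73e+04.

E[X] = 34459425 · (1/2)^{9} = 34459425/512 ≈ 6.73e+04.


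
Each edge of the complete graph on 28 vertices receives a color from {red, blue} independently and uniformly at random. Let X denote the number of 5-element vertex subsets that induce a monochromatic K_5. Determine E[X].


Let X = Σ_S X_S over the C(28, 5) = 98280 subsets S of size 5, where X_S = 1 if the K_5 on S is monochromatic.
For a fixed S, the K_5 on S has C(5, 2) = 10 edges. P[all 10 edges red] = (1/2)^10, and likewise for blue, so P[monochromatic] = 2·(1/2)^10 = 2^{1 − 10} = 1/512.
By linearity of expectation: E[X] = C(28, 5) · 2^{1 − 10} = 98280 · 1/512 = 12285/64.
Numerically: E[X] ≈ 191.953.

E[X] = C(28,5)·2^(1−C(5,2)) = 12285/64 ≈ 191.953.


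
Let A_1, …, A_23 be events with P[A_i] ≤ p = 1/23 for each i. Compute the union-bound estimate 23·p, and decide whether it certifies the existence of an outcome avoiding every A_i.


Union bound: P[∪_{i=1}^{23} A_i] ≤ Σ_i P[A_i] ≤ 23·p = 23·(1/23) = 1.
Numerically: 1 ≈ 1.00000.
Is 1 < 1? NO.
Since the bound 1 is ≥ 1, the union bound is uninformative here; it does NOT by itself certify existence.

23·p = 1 ≈ 1.00000; existence NOT certified by the union bound.


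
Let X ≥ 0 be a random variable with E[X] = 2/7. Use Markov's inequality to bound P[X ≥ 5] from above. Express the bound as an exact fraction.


μ = E[X] = 2/7, a = 5.
Markov: P[X ≥ 5] ≤ μ/a = (2/7)/5 = 2/35.
Numerically: ≈ 0.057143.
(Since a = 5 > μ = 0.285714, the bound 2/35 is < 1 and informative.)

P[X ≥ 5] ≤ 2/35 ≈ 0.057143.


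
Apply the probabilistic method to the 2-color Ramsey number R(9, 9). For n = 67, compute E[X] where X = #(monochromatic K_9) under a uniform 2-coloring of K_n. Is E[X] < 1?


E[X] = C(67, 9) · 2^{1 − 36} = 42757703560 · 2^{−35} = 42757703560/34359738368.
As a reduced fraction: E[X] = 5344712945/4294967296 ≈ 1.244413.
Is E[X] < 1? NO.
Since E[X] ≥ 1, the first-moment bound is inconclusive at n = 67; it does NOT by itself certify R(9, 9) > 67.

E[X] = 5344712945/4294967296 ≈ 1.244413; E[X] ≥ 1; first-moment method inconclusive here.


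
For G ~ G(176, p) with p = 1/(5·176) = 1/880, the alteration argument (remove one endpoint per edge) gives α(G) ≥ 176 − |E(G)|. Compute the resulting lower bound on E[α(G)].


E[|E(G)|] = C(176, 2)·p = 15400 · (1/880) = 35/2.
E[α(G)] ≥ n − E[|E(G)|] = 176 − 35/2 = 317/2.
Numerically: ≈ 158.5000.
(This is only a lower bound; the true E[α(G)] may be larger.)

E[α(G)] ≥ 317/2 ≈ 158.5000.


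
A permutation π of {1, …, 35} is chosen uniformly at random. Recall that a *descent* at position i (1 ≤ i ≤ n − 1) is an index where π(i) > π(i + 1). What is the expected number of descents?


Write X = Σ X_I over i = 1, …, 34, with X_I the indicator of one descent.
There are 34 indicators.
For each fixed i, the pair (π(i), π(i+1)) is a uniformly random ordered pair of distinct values from {1, …, 35}; by symmetry P[π(i) > π(i+1)] = 1/2.
By linearity: E[X] = 34 · (1/2) = (35 − 1) · (1/2) = 17 ≈ 17.000000.

E[X] = 17 = 17.000000.


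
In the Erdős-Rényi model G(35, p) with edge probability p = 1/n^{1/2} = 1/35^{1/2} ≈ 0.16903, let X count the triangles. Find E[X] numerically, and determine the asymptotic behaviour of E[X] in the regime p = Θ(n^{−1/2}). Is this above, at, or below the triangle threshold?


Number of potential triangles: C(35, 3) = 6545.
Each occurs with probability p³ ≈ (0.16903)³ ≈ 4.8294529e-03.
By linearity: E[X] = C(35, 3)·p³ ≈ 6545 · 4.8294529e-03 ≈ 31.60877.
Since α = 1/2 < 1, p = c/n^{1/2} ≫ 1/n is above the triangle threshold p ~ 1/n. Asymptotically E[X] ~ (c³/6)·n^{3(1−α)} = (1³/6)·n^{1.5} → ∞; triangles are abundant w.h.p.

E[X] ≈ 31.60877; in regime p = Θ(1/n^{1/2}) E[X] diverges (above the triangle threshold p ~ 1/n).


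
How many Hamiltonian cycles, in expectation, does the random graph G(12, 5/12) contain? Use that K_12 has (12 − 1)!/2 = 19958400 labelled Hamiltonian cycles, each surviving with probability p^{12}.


K_12 has (12 − 1)!/2 = 19958400 labelled Hamiltonian cycles.
For each such Hamiltonian cycle H, let X_H = 1 if all 12 edges of H are present in G. Then P[X_H = 1] = p^{12} = (5/12)^{12} = 244140625/8916100448256.
By linearity: E[X] = Σ_H E[X_H] = 19958400 · p^{12} = 19958400 · 244140625/8916100448256 = 469970703125/859963392.
Numerically: E[X] ≈ 547.

E[X] = 19958400 · (5/12)^{12} = 469970703125/859963392 ≈ 547.


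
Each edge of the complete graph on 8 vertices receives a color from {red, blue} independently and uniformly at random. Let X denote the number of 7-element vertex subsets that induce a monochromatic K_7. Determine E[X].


Let X = Σ_S X_S over the C(8, 7) = 8 subsets S of size 7, where X_S = 1 if the K_7 on S is monochromatic.
For a fixed S, the K_7 on S has C(7, 2) = 21 edges. P[all 21 edges red] = (1/2)^21, and likewise for blue, so P[monochromatic] = 2·(1/2)^21 = 2^{1 − 21} = 1/1048576.
Summing: E[X] = C(8, 7) · 2^{1 − 21} = 8 · 1/1048576 = 1/131072.
Numerically: E[X] ≈ 0.0000.

E[X] = C(8,7)·2^(1−C(7,2)) = 1/131072 ≈ 0.0000.


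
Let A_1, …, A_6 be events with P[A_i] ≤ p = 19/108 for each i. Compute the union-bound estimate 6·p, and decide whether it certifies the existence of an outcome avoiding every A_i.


Union bound: P[∪_{i=1}^{6} A_i] ≤ Σ_i P[A_i] ≤ 6·p = 6·(19/108) = 19/18.
Numerically: 19/18 ≈ 1.0555556.
Is 19/18 < 1? NO.
Since the bound 19/18 is ≥ 1, the union bound is uninformative here; it does NOT by itself certify existence.

6·p = 19/18 ≈ 1.0555556; existence NOT certified by the union bound.


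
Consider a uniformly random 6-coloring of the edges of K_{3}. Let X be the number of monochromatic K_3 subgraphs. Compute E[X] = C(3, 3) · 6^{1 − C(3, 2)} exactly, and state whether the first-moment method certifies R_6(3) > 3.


E[X] = C(3, 3) · 6^{1 − 3} = 1 · 6^{−2} = 1/36.
As a reduced fraction: E[X] = 1/36 ≈ 0.02778.
Is E[X] < 1? YES.
Since E[X] < 1, there exists a 6-coloring of K_{3} with no monochromatic K_3; hence R_6(3) > 3.

E[X] = 1/36 ≈ 0.02778; E[X] < 1, so R_6(3) > 3.


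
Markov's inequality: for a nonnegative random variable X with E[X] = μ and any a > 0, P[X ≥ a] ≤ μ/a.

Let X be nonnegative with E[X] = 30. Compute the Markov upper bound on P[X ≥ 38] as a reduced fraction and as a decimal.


μ = E[X] = 30, a = 38.
Markov: P[X ≥ 38] ≤ μ/a = (30)/38 = 15/19.
Numerically: ≈ 0.7895.
(Since a = 38 > μ = 30.0000, the bound 15/19 is < 1 and informative.)

P[X ≥ 38] ≤ 15/19 ≈ 0.7895.


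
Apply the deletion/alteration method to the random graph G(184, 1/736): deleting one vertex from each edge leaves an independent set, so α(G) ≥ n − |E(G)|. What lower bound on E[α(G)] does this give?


E[|E(G)|] = C(184, 2)·p = 16836 · (1/736) = 183/8.
E[α(G)] ≥ n − E[|E(G)|] = 184 − 183/8 = 1289/8.
Numerically: ≈ 161.125.
(This is only a lower bound; the true E[α(G)] may be larger.)

E[α(G)] ≥ 1289/8 ≈ 161.125.


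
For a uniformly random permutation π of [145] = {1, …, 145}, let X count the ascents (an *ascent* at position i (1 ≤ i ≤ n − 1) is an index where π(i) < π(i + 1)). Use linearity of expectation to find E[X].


Write X = Σ X_I over i = 1, …, 144, with X_I the indicator of one ascent.
There are 144 indicators.
For each fixed i, the pair (π(i), π(i+1)) is a uniformly random ordered pair of distinct values from {1, …, 145}; by symmetry P[π(i) < π(i+1)] = 1/2.
By linearity: E[X] = 144 · (1/2) = (145 − 1) · (1/2) = 72 ≈ 72.000.

E[X] = 72 = 72.000.


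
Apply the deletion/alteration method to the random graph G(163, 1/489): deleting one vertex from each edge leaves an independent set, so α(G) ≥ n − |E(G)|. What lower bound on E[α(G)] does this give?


E[|E(G)|] = C(163, 2)·p = 13203 · (1/489) = 27.
E[α(G)] ≥ n − E[|E(G)|] = 163 − 27 = 136.
Numerically: ≈ 136.00000.
(This is only a lower bound; the true E[α(G)] may be larger.)

E[α(G)] ≥ 136 ≈ 136.00000.


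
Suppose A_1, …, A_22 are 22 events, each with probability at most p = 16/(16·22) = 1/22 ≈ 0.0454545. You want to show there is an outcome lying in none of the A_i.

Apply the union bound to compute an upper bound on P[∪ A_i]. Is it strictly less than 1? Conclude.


Union bound: P[∪_{i=1}^{22} A_i] ≤ Σ_i P[A_i] ≤ 22·p = 22·(1/22) = 1.
Numerically: 1 ≈ 1.0000000.
Is 1 < 1? NO.
Since the bound 1 is ≥ 1, the union bound is uninformative here; it does NOT by itself certify existence.

22·p = 1 ≈ 1.0000000; existence NOT certified by the union bound.


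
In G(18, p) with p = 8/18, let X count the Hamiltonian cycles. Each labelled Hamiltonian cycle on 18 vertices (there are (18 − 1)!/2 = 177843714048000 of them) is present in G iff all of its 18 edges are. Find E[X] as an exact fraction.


K_18 has (18 − 1)!/2 = 177843714048000 labelled Hamiltonian cycles.
For each such Hamiltonian cycle H, let X_H = 1 if all 18 edges of H are present in G. Then P[X_H = 1] = p^{18} = (4/9)^{18} = 68719476736/150094635296999121.
Summing the indicators: E[X] = Σ_H E[X_H] = 177843714048000 · p^{18} = 177843714048000 · 68719476736/150094635296999121 = 16764508875398316032000/205891132094649.
Numerically: E[X] ≈ 8.142e+07.

E[X] = 177843714048000 · (4/9)^{18} = 16764508875398316032000/205891132094649 ≈ 8.142e+07.


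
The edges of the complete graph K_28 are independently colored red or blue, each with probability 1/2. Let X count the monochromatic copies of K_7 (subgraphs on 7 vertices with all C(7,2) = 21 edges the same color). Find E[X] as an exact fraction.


Let X = Σ_S X_S over the C(28, 7) = 1184040 subsets S of size 7, where X_S = 1 if the K_7 on S is monochromatic.
For a fixed S, the K_7 on S has C(7, 2) = 21 edges. P[all 21 edges red] = (1/2)^21, and likewise for blue, so P[monochromatic] = 2·(1/2)^21 = 2^{1 − 21} = 1/1048576.
Summing: E[X] = C(28, 7) · 2^{1 − 21} = 1184040 · 1/1048576 = 148005/131072.
Numerically: E[X] ≈ 1.129189.

E[X] = C(28,7)·2^(1−C(7,2)) = 148005/131072 ≈ 1.129189.


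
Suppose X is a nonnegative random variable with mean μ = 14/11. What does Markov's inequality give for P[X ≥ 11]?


μ = E[X] = 14/11, a = 11.
Markov: P[X ≥ 11] ≤ μ/a = (14/11)/11 = 14/121.
Numerically: ≈ 0.11570.
(Since a = 11 > μ = 1.27273, the bound 14/121 is < 1 and informative.)

P[X ≥ 11] ≤ 14/121 ≈ 0.11570.


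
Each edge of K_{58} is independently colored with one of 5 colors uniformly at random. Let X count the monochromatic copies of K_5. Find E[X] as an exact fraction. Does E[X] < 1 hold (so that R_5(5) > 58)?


E[X] = C(58, 5) · 5^{1 − 10} = 4582116 · 5^{−9} = 4582116/1953125.
As a reduced fraction: E[X] = 4582116/1953125 ≈ 2.3460434.
Is E[X] < 1? NO.
Since E[X] ≥ 1, the first-moment bound is inconclusive at n = 58; it does NOT by itself certify R_5(5) > 58.

E[X] = 4582116/1953125 ≈ 2.3460434; E[X] ≥ 1; first-moment method inconclusive here.


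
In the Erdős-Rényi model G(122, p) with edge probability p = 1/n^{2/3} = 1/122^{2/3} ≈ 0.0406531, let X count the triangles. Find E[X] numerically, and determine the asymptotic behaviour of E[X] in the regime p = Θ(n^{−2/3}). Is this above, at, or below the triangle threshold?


Number of potential triangles: C(122, 3) = 295240.
Each occurs with probability p³ ≈ (0.0406531)³ ≈ 6.71862403e-05.
By linearity: E[X] = C(122, 3)·p³ ≈ 295240 · 6.71862403e-05 ≈ 19.836066.
Since α = 2/3 < 1, p = c/n^{2/3} ≫ 1/n is above the triangle threshold p ~ 1/n. Asymptotically E[X] ~ (c³/6)·n^{3(1−α)} = (1³/6)·n^{1} → ∞; triangles are abundant w.h.p.

E[X] ≈ 19.836066; in regime p = Θ(1/n^{2/3}) E[X] diverges (above the triangle threshold p ~ 1/n).


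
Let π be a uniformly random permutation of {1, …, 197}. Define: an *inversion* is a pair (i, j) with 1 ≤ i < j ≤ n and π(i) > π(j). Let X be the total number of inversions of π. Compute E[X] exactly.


Write X = Σ X_I over the C(197, 2) = 19306 pairs i < j, with X_I the indicator of one inversion.
There are 19306 indicators.
For each fixed pair i < j, the values π(i) and π(j) are two distinct elements of {1, …, 197} in uniformly random order; by symmetry P[π(i) > π(j)] = 1/2.
By linearity: E[X] = 19306 · (1/2) = C(197, 2) · (1/2) = 19306/2 = 9653 ≈ 9653.000.

E[X] = 9653 = 9653.000.


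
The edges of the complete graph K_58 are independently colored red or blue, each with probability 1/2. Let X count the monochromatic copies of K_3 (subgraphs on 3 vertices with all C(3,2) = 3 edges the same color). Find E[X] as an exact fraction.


Let X = Σ_S X_S over the C(58, 3) = 30856 subsets S of size 3, where X_S = 1 if the K_3 on S is monochromatic.
For a fixed S, the K_3 on S has C(3, 2) = 3 edges. P[all 3 edges red] = (1/2)^3, and likewise for blue, so P[monochromatic] = 2·(1/2)^3 = 2^{1 − 3} = 1/4.
By linearity of expectation: E[X] = C(58, 3) · 2^{1 − 3} = 30856 · 1/4 = 7714.
Numerically: E[X] ≈ 7714.0000.

E[X] = C(58,3)·2^(1−C(3,2)) = 7714 ≈ 7714.0000.


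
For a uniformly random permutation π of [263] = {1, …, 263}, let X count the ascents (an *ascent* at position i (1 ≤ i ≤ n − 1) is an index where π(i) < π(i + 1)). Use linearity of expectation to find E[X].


Write X = Σ X_I over i = 1, …, 262, with X_I the indicator of one ascent.
There are 262 indicators.
For each fixed i, the pair (π(i), π(i+1)) is a uniformly random ordered pair of distinct values from {1, …, 263}; by symmetry P[π(i) < π(i+1)] = 1/2.
By linearity: E[X] = 262 · (1/2) = (263 − 1) · (1/2) = 131 ≈ 131.000000.

E[X] = 131 = 131.000000.


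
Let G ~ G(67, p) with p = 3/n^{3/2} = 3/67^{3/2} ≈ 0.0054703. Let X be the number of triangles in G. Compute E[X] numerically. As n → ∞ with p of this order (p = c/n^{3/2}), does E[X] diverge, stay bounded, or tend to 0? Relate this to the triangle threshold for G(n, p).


Number of potential triangles: C(67, 3) = 47905.
Each occurs with probability p³ ≈ (0.0054703)³ ≈ 1.6369189e-07.
By linearity: E[X] = C(67, 3)·p³ ≈ 47905 · 1.6369189e-07 ≈ 0.00784.
Since α = 3/2 > 1, p = c/n^{3/2} = o(1/n) is below the triangle threshold p ~ 1/n. Asymptotically E[X] ~ (c³/6)·n^{3(1−α)} = (3³/6)·n^{-1.5} → 0, so by Markov's inequality G has no triangles w.h.p.

E[X] ≈ 0.00784; in regime p = Θ(1/n^{3/2}) E[X] tends to 0 (below the triangle threshold p ~ 1/n).


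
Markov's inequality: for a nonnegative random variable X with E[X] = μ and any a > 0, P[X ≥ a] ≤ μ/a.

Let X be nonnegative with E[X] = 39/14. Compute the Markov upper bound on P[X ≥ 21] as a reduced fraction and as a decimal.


μ = E[X] = 39/14, a = 21.
Markov: P[X ≥ 21] ≤ μ/a = (39/14)/21 = 13/98.
Numerically: ≈ 0.1327.
(Since a = 21 > μ = 2.7857, the bound 13/98 is < 1 and informative.)

P[X ≥ 21] ≤ 13/98 ≈ 0.1327.


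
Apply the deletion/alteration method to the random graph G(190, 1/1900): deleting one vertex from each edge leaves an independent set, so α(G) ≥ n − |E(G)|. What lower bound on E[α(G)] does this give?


E[|E(G)|] = C(190, 2)·p = 17955 · (1/1900) = 189/20.
E[α(G)] ≥ n − E[|E(G)|] = 190 − 189/20 = 3611/20.
Numerically: ≈ 180.55000.
(This is only a lower bound; the true E[α(G)] may be larger.)

E[α(G)] ≥ 3611/20 ≈ 180.55000.


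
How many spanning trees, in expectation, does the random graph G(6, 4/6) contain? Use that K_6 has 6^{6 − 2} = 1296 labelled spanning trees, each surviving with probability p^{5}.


K_6 has 6^{6 − 2} = 1296 labelled spanning trees.
For each such spanning tree H, let X_H = 1 if all 5 edges of H are present in G. Then P[X_H = 1] = p^{5} = (2/3)^{5} = 32/243.
By linearity of expectation: E[X] = Σ_H E[X_H] = 1296 · p^{5} = 1296 · 32/243 = 512/3.
Numerically: E[X] ≈ 170.67.

E[X] = 1296 · (2/3)^{5} = 512/3 ≈ 170.67.
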